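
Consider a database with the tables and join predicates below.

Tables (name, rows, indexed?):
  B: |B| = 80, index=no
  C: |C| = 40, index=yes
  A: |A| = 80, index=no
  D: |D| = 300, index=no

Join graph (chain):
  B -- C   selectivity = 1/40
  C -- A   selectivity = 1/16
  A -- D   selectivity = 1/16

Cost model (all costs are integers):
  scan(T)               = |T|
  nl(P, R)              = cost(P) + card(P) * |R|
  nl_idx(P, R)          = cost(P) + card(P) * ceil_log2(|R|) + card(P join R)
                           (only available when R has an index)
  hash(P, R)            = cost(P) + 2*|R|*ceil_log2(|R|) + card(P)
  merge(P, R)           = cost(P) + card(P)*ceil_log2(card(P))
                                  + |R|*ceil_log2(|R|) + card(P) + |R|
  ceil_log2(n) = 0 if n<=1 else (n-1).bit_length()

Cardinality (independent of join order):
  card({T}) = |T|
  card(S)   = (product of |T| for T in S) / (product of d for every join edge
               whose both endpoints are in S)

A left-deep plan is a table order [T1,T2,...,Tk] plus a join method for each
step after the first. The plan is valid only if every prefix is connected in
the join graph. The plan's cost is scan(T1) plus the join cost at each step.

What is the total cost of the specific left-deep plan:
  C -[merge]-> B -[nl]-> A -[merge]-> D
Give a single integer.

14360

step 1: scan C: cost=40, card=40
step 2: join B via merge
    card(P join B) = 40*80/(40) = 80
    cost = 40 + 40*6 + 80*7 + 40 + 80 = 960
step 3: join A via nl
    card(P join A) = 80*80/(16) = 400
    cost = 960 + 80*80 = 7360
step 4: join D via merge
    card(P join D) = 400*300/(16) = 7500
    cost = 7360 + 400*9 + 300*9 + 400 + 300 = 14360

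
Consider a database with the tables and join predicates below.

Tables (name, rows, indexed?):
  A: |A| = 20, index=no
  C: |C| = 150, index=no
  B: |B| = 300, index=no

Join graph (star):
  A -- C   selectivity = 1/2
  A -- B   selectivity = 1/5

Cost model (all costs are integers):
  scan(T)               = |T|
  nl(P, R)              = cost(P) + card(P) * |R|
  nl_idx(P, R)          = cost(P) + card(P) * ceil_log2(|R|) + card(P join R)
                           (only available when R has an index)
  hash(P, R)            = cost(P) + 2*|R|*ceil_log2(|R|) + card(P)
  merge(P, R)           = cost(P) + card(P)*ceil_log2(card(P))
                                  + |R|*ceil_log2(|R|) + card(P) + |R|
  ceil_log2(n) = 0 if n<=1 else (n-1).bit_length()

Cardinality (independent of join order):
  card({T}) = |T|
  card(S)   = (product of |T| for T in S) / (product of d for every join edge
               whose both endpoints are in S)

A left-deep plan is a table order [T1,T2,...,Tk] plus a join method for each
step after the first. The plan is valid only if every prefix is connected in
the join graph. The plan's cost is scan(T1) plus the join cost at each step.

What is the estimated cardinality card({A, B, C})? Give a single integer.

90000

Tables in S: A(20), B(300), C(150)
Edges inside S: A-C(d=2), A-B(d=5)
numerator = 20 * 300 * 150 = 900000
denominator = 2 * 5 = 10
card(S) = 900000 / 10 = 90000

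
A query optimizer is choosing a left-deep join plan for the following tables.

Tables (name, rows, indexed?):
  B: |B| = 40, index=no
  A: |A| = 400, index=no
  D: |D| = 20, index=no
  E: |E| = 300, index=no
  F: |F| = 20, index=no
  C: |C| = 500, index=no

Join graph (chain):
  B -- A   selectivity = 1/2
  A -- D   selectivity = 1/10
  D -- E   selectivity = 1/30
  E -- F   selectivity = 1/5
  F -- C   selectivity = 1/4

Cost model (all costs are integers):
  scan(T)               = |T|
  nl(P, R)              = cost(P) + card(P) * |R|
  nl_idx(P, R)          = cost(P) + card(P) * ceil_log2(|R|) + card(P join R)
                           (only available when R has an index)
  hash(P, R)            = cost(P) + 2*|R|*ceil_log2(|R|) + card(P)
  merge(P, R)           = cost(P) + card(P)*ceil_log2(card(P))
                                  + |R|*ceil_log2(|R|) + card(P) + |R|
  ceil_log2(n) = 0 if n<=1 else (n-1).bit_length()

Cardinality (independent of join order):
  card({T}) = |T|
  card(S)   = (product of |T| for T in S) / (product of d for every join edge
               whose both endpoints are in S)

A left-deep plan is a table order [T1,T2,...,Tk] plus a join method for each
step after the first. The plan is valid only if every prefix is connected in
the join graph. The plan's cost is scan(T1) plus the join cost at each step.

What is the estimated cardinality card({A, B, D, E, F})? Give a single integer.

640000

Tables in S: A(400), B(40), D(20), E(300), F(20)
Edges inside S: B-A(d=2), A-D(d=10), D-E(d=30), E-F(d=5)
numerator = 400 * 40 * 20 * 300 * 20 = 1920000000
denominator = 2 * 10 * 30 * 5 = 3000
card(S) = 1920000000 / 3000 = 640000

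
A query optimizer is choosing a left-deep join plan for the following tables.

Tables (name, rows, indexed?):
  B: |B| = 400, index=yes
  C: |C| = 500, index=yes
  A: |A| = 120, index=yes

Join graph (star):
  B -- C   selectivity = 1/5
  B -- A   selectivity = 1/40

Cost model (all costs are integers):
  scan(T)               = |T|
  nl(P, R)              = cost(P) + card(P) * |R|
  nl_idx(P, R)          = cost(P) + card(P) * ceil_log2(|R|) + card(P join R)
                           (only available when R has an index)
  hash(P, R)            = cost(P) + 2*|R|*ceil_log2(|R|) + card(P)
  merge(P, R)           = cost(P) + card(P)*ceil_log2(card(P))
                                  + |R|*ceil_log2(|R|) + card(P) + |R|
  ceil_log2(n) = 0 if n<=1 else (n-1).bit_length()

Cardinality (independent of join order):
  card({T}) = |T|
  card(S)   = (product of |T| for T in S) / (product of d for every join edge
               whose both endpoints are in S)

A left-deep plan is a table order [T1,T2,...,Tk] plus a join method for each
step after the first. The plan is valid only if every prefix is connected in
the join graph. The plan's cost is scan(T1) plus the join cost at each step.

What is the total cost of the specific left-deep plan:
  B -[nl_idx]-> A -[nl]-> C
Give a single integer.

step 1: scan B: cost=400, card=400
step 2: join A via nl_idx
    card(P join A) = 400*120/(40) = 1200
    cost = 400 + 400*7 + 1200 = 4400
step 3: join C via nl
    card(P join C) = 1200*500/(5) = 120000
    cost = 4400 + 1200*500 = 604400

604400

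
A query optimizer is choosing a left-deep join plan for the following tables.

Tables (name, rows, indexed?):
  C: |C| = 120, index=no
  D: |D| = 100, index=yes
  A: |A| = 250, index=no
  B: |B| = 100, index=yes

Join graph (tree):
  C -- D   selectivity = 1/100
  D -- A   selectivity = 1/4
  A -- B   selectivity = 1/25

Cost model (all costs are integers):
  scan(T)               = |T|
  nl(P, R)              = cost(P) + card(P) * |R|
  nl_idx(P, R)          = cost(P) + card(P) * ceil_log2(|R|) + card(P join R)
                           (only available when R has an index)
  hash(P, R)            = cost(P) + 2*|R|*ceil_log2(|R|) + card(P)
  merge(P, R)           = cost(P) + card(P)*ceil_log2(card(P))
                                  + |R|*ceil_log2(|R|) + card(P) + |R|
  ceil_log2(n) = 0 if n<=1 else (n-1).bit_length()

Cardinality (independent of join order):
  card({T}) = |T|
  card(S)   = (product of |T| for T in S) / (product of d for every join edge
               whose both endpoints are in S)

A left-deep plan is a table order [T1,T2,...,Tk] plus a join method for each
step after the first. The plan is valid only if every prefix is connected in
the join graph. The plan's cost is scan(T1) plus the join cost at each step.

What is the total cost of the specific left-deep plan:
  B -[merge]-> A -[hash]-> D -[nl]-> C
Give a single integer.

3005550

step 1: scan B: cost=100, card=100
step 2: join A via merge
    card(P join A) = 100*250/(25) = 1000
    cost = 100 + 100*7 + 250*8 + 100 + 250 = 3150
step 3: join D via hash
    card(P join D) = 1000*100/(4) = 25000
    cost = 3150 + 2*100*7 + 1000 = 5550
step 4: join C via nl
    card(P join C) = 25000*120/(100) = 30000
    cost = 5550 + 25000*120 = 3005550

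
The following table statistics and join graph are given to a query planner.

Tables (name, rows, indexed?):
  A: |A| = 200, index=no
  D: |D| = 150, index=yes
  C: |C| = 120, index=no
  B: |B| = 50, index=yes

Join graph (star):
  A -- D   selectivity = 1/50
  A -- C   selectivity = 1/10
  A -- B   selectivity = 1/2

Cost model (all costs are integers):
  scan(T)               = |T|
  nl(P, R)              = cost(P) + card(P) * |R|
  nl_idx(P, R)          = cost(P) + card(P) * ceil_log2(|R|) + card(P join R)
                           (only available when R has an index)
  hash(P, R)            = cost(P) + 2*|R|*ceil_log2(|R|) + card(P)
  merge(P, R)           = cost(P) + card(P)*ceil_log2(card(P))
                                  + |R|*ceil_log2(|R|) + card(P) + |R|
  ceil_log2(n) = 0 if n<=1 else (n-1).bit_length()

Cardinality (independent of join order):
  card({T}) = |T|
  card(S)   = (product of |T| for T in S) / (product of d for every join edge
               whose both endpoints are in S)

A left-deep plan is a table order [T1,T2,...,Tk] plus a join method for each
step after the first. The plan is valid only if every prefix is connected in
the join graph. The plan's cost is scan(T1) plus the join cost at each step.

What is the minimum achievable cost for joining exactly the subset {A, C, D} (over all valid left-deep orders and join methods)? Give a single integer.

Selinger DP over subsets of {A,C,D}:
  {A}: scan cost=200, card=200
  {D}: scan cost=150, card=150
  {C}: scan cost=120, card=120
  {AD}: card=600; try (D,nl_idx)→2400, (D,hash)→2800, (A,merge)→3300, (D,merge)→3350, (A,hash)→3500, (A,nl)→30150 …(+1); best=2400 via (D,nl_idx)
  {AC}: card=2400; try (C,hash)→2080, (A,merge)→2880, (C,merge)→2960, (A,hash)→3440, (A,nl)→24120, (C,nl)→24200; best=2080 via (C,hash)
  {ACD}: card=7200; try (C,hash)→4680, (D,hash)→6880, (C,merge)→9960, (D,nl_idx)→28480, (D,merge)→34630, (C,nl)→74400 …(+1); best=4680 via (C,hash)

4680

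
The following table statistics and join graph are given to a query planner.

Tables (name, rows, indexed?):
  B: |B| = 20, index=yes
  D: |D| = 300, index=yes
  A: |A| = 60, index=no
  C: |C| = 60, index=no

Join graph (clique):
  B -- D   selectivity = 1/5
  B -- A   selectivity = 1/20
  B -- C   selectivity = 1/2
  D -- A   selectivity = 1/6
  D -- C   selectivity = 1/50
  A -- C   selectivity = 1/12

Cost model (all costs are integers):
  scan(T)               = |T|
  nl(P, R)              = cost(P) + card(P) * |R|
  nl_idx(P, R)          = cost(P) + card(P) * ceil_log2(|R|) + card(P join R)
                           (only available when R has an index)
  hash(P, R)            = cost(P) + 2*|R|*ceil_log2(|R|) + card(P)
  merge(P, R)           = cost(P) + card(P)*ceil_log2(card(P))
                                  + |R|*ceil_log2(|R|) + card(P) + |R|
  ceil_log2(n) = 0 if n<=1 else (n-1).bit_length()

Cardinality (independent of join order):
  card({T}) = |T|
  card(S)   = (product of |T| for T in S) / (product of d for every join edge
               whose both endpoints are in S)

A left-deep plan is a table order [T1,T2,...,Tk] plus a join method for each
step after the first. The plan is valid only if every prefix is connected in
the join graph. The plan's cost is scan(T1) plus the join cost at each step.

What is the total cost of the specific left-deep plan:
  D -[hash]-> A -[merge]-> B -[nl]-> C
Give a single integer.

76440

step 1: scan D: cost=300, card=300
step 2: join A via hash
    card(P join A) = 300*60/(6) = 3000
    cost = 300 + 2*60*6 + 300 = 1320
step 3: join B via merge
    card(P join B) = 3000*20/(5*20) = 600
    cost = 1320 + 3000*12 + 20*5 + 3000 + 20 = 40440
step 4: join C via nl
    card(P join C) = 600*60/(2*50*12) = 30
    cost = 40440 + 600*60 = 76440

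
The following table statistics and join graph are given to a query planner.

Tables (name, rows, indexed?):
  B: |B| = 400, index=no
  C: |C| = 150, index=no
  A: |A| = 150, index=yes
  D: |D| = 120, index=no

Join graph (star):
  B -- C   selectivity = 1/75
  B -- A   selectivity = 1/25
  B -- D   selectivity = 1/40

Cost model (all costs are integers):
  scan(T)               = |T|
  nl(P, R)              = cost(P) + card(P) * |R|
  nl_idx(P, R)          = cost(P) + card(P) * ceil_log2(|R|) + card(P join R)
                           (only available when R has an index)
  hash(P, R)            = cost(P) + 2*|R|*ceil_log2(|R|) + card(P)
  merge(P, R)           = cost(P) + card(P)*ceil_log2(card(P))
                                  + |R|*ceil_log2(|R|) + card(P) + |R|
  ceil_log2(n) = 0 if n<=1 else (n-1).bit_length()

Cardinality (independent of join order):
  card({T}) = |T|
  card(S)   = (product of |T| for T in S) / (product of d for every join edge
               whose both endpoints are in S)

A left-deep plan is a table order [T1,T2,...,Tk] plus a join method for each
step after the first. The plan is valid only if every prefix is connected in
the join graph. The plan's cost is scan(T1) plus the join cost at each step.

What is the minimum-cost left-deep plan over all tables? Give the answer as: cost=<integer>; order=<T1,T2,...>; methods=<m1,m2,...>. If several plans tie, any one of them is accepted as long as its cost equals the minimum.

cost=10480; order=B,C,D,A; methods=hash,hash,hash

Selinger DP (subsets sized 1..n):
  {B}: scan cost=400, card=400
  {C}: scan cost=150, card=150
  {A}: scan cost=150, card=150
  {D}: scan cost=120, card=120
  {BC}: card=800; try (C,hash)→3200, (B,merge)→5500, (C,merge)→5750, (B,hash)→7500, (B,nl)→60150, (C,nl)→60400; best=3200 via (C,hash)
  {AB}: card=2400; try (A,hash)→3200, (B,merge)→5500, (A,merge)→5750, (A,nl_idx)→6000, (B,hash)→7500, (B,nl)→60150 …(+1); best=3200 via (A,hash)
  {BD}: card=1200; try (D,hash)→2480, (B,merge)→5080, (D,merge)→5360, (B,hash)→7440, (B,nl)→48120, (D,nl)→48400; best=2480 via (D,hash)
  {ABC}: card=4800; try (A,hash)→6400, (C,hash)→8000, (A,merge)→13350, (A,nl_idx)→14400, (C,merge)→35750, (A,nl)→123200 …(+1); best=6400 via (A,hash)
  {BCD}: card=2400; try (D,hash)→5680, (C,hash)→6080, (D,merge)→12960, (C,merge)→18230, (D,nl)→99200, (C,nl)→182480; best=5680 via (D,hash)
  {ABD}: card=7200; try (A,hash)→6080, (D,hash)→7280, (A,merge)→18230, (A,nl_idx)→19280, (D,merge)→35360, (A,nl)→182480 …(+1); best=6080 via (A,hash)
  {ABCD}: card=14400; try (A,hash)→10480, (D,hash)→12880, (C,hash)→15680, (A,merge)→38230, (A,nl_idx)→39280, (D,merge)→74560 …(+4); best=10480 via (A,hash)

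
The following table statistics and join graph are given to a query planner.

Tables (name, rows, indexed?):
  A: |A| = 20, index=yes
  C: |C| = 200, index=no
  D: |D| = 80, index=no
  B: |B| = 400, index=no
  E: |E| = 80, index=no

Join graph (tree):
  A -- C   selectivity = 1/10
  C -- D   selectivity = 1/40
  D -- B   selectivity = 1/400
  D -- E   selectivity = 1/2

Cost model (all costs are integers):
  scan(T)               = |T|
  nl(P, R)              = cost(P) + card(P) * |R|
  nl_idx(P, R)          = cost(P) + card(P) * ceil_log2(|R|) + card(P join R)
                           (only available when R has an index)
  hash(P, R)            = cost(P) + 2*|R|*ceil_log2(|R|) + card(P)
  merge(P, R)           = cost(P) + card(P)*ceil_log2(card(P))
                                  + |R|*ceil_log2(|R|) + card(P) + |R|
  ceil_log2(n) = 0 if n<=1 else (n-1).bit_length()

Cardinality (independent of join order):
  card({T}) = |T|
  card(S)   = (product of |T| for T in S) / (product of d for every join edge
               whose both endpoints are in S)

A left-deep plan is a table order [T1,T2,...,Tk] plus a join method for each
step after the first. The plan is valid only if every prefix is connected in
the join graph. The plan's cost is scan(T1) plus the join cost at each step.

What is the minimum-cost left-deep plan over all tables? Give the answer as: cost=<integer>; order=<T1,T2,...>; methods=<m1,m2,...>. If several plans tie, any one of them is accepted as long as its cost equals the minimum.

cost=6880; order=B,D,C,A,E; methods=hash,merge,hash,hash

Selinger DP (subsets sized 1..n):
  {A}: scan cost=20, card=20
  {C}: scan cost=200, card=200
  {D}: scan cost=80, card=80
  {B}: scan cost=400, card=400
  {E}: scan cost=80, card=80
  {AC}: card=400; try (A,hash)→600, (A,nl_idx)→1600, (C,merge)→1940, (A,merge)→2120, (C,hash)→3240, (C,nl)→4020 …(+1); best=600 via (A,hash)
  {CD}: card=400; try (D,hash)→1520, (C,merge)→2520, (D,merge)→2640, (C,hash)→3360, (C,nl)→16080, (D,nl)→16200; best=1520 via (D,hash)
  {BD}: card=80; try (D,hash)→1920, (B,merge)→4720, (D,merge)→5040, (B,hash)→7360, (B,nl)→32080, (D,nl)→32400; best=1920 via (D,hash)
  {DE}: card=3200; try (E,hash)→1280, (D,hash)→1280, (E,merge)→1360, (D,merge)→1360, (E,nl)→6480, (D,nl)→6480; best=1280 via (E,hash)
  {ACD}: card=800; try (D,hash)→2120, (A,hash)→2120, (A,nl_idx)→4320, (D,merge)→5240, (A,merge)→5640, (A,nl)→9520 …(+1); best=2120 via (D,hash)
  {BCD}: card=400; try (C,merge)→4360, (C,hash)→5200, (B,hash)→9120, (B,merge)→9520, (C,nl)→17920, (B,nl)→161520; best=4360 via (C,merge)
  {CDE}: card=16000; try (E,hash)→3040, (E,merge)→6160, (C,hash)→7680, (E,nl)→33520, (C,merge)→44680, (C,nl)→641280; best=3040 via (E,hash)
  {BDE}: card=3200; try (E,hash)→3120, (E,merge)→3200, (E,nl)→8320, (B,hash)→11680, (B,merge)→46880, (B,nl)→1281280; best=3120 via (E,hash)
  {ABCD}: card=800; try (A,hash)→4960, (A,nl_idx)→7160, (A,merge)→8480, (B,hash)→10120, (A,nl)→12360, (B,merge)→14920 …(+1); best=4960 via (A,hash)
  {ACDE}: card=32000; try (E,hash)→4040, (E,merge)→11560, (A,hash)→19240, (E,nl)→66120, (A,nl_idx)→115040, (A,merge)→243160 …(+1); best=4040 via (E,hash)
  {BCDE}: card=16000; try (E,hash)→5880, (E,merge)→9000, (C,hash)→9520, (B,hash)→26240, (E,nl)→36360, (C,merge)→46520 …(+3); best=5880 via (E,hash)
  {ABCDE}: card=32000; try (E,hash)→6880, (E,merge)→14400, (A,hash)→22080, (B,hash)→43240, (E,nl)→68960, (A,nl_idx)→117880 …(+4); best=6880 via (E,hash)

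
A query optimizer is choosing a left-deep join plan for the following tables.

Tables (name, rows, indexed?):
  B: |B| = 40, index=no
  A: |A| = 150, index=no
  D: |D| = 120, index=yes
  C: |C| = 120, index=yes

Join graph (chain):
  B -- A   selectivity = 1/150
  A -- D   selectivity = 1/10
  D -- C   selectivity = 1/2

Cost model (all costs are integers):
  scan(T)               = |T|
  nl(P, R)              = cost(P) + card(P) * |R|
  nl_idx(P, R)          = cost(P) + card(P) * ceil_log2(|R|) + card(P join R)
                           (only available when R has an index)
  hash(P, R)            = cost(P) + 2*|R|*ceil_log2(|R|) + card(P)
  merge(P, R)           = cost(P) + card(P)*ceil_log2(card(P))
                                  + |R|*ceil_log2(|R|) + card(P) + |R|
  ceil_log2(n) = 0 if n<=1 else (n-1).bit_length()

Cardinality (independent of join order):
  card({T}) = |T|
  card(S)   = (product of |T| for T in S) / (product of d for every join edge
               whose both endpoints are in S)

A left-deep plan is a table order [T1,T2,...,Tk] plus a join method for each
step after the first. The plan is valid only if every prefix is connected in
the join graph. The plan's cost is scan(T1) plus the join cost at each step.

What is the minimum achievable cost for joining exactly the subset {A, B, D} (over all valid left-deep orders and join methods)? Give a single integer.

1540

Selinger DP over subsets of {A,B,D}:
  {B}: scan cost=40, card=40
  {A}: scan cost=150, card=150
  {D}: scan cost=120, card=120
  {AB}: card=40; try (B,hash)→780, (A,merge)→1670, (B,merge)→1780, (A,hash)→2480, (A,nl)→6040, (B,nl)→6150; best=780 via (B,hash)
  {AD}: card=1800; try (D,hash)→1980, (A,merge)→2430, (D,merge)→2460, (A,hash)→2640, (D,nl_idx)→3000, (A,nl)→18120 …(+1); best=1980 via (D,hash)
  {ABD}: card=480; try (D,nl_idx)→1540, (D,merge)→2020, (D,hash)→2500, (B,hash)→4260, (D,nl)→5580, (B,merge)→23860 …(+1); best=1540 via (D,nl_idx)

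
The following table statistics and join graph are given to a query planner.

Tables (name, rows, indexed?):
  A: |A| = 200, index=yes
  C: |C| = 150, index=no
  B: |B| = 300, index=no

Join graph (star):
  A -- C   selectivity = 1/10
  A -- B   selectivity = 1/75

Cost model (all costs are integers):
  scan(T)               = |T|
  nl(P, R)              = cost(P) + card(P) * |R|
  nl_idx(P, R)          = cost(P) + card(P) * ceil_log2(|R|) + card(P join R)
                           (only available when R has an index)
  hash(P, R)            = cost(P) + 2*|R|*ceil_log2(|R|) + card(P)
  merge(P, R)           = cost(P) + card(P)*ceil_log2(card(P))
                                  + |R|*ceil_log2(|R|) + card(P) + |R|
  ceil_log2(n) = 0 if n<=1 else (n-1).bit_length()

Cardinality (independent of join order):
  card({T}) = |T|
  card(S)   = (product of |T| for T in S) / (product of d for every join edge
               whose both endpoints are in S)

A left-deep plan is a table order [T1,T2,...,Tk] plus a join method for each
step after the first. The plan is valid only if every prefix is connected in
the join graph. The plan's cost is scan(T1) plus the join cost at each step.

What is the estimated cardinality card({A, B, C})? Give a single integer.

12000

Tables in S: A(200), B(300), C(150)
Edges inside S: A-C(d=10), A-B(d=75)
numerator = 200 * 300 * 150 = 9000000
denominator = 10 * 75 = 750
card(S) = 9000000 / 750 = 12000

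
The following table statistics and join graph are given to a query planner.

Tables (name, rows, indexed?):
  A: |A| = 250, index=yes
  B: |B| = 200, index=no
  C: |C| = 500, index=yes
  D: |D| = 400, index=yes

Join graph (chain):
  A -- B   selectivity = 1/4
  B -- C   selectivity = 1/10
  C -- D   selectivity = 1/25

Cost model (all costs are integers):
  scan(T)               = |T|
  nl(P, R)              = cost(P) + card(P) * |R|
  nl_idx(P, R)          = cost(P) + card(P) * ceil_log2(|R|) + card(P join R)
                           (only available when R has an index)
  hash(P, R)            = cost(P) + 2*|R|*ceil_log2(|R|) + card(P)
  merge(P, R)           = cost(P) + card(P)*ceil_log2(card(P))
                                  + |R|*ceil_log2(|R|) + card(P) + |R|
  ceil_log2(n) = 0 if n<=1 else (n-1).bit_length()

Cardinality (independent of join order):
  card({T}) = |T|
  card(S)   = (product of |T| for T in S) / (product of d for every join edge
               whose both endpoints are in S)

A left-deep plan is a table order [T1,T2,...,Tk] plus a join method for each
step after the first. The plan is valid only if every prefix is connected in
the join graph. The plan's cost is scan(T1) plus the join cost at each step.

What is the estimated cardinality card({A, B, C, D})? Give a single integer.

Tables in S: A(250), B(200), C(500), D(400)
Edges inside S: A-B(d=4), B-C(d=10), C-D(d=25)
numerator = 250 * 200 * 500 * 400 = 10000000000
denominator = 4 * 10 * 25 = 1000
card(S) = 10000000000 / 1000 = 10000000

10000000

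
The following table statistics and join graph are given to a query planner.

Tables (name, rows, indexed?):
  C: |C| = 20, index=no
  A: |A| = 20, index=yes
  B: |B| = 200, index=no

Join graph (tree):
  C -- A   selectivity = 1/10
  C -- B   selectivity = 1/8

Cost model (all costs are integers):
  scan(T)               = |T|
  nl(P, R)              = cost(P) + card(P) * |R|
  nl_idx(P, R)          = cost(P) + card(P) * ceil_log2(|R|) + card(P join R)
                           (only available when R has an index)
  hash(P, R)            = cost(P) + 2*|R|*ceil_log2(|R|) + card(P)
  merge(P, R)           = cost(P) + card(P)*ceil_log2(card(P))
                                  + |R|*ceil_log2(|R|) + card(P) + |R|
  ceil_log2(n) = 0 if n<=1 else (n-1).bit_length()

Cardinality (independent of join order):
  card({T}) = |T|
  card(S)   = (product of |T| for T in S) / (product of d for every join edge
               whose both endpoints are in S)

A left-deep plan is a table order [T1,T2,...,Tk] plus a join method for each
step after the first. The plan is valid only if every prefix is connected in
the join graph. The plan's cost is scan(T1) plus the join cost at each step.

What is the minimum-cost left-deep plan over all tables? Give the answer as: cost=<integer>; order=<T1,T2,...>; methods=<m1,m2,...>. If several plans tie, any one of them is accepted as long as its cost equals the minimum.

cost=1300; order=B,C,A; methods=hash,hash

Selinger DP (subsets sized 1..n):
  {C}: scan cost=20, card=20
  {A}: scan cost=20, card=20
  {B}: scan cost=200, card=200
  {AC}: card=40; try (A,nl_idx)→160, (C,hash)→240, (A,hash)→240, (C,merge)→260, (A,merge)→260, (C,nl)→420 …(+1); best=160 via (A,nl_idx)
  {BC}: card=500; try (C,hash)→600, (B,merge)→1940, (C,merge)→2120, (B,hash)→3240, (B,nl)→4020, (C,nl)→4200; best=600 via (C,hash)
  {ABC}: card=1000; try (A,hash)→1300, (B,merge)→2240, (B,hash)→3400, (A,nl_idx)→4100, (A,merge)→5720, (B,nl)→8160 …(+1); best=1300 via (A,hash)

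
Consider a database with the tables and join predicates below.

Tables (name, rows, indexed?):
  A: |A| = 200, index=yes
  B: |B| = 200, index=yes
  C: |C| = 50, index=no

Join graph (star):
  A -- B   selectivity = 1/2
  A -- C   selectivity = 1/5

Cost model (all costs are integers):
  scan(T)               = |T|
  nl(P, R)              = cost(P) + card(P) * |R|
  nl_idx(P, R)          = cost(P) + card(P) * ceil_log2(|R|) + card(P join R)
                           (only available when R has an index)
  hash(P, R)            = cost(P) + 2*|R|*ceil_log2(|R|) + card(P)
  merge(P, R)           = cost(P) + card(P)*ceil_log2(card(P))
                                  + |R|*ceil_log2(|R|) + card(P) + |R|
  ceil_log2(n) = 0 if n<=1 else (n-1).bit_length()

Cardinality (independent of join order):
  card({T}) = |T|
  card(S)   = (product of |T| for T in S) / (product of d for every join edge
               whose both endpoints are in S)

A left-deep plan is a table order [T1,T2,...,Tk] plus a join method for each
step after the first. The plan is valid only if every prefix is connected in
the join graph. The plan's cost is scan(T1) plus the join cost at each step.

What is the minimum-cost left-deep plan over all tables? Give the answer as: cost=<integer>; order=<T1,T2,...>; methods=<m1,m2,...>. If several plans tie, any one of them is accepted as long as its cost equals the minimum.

cost=6200; order=A,C,B; methods=hash,hash

Selinger DP (subsets sized 1..n):
  {A}: scan cost=200, card=200
  {B}: scan cost=200, card=200
  {C}: scan cost=50, card=50
  {AB}: card=20000; try (B,hash)→3600, (A,hash)→3600, (B,merge)→3800, (A,merge)→3800, (B,nl_idx)→21800, (A,nl_idx)→21800 …(+2); best=3600 via (B,hash)
  {AC}: card=2000; try (C,hash)→1000, (A,merge)→2200, (C,merge)→2350, (A,nl_idx)→2450, (A,hash)→3300, (A,nl)→10050 …(+1); best=1000 via (C,hash)
  {ABC}: card=200000; try (B,hash)→6200, (C,hash)→24200, (B,merge)→26800, (B,nl_idx)→217000, (C,merge)→323950, (B,nl)→401000 …(+1); best=6200 via (B,hash)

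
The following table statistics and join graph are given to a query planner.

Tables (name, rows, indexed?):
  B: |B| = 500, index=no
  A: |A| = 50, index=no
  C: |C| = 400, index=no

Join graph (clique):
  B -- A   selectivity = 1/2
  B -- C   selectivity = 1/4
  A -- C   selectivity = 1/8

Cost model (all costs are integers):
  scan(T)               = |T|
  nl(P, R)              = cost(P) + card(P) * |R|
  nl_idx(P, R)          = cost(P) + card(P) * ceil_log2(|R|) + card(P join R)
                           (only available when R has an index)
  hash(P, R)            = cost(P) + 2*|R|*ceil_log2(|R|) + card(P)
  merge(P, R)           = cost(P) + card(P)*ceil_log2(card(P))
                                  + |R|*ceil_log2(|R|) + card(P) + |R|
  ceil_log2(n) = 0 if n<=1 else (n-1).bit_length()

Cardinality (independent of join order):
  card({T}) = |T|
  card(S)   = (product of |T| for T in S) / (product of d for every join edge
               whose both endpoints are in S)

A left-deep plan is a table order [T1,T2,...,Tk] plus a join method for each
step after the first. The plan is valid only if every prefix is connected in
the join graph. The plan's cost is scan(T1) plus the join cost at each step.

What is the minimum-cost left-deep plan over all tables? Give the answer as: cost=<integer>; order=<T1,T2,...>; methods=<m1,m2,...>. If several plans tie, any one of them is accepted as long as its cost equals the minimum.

Selinger DP (subsets sized 1..n):
  {B}: scan cost=500, card=500
  {A}: scan cost=50, card=50
  {C}: scan cost=400, card=400
  {AB}: card=12500; try (A,hash)→1600, (B,merge)→5400, (A,merge)→5850, (B,hash)→9100, (B,nl)→25050, (A,nl)→25500; best=1600 via (A,hash)
  {BC}: card=50000; try (C,hash)→8200, (B,merge)→9400, (C,merge)→9500, (B,hash)→9800, (B,nl)→200400, (C,nl)→200500; best=8200 via (C,hash)
  {AC}: card=2500; try (A,hash)→1400, (C,merge)→4400, (A,merge)→4750, (C,hash)→7300, (C,nl)→20050, (A,nl)→20400; best=1400 via (A,hash)
  {ABC}: card=156250; try (B,hash)→12900, (C,hash)→21300, (B,merge)→38900, (A,hash)→58800, (C,merge)→193100, (A,merge)→858550 …(+3); best=12900 via (B,hash)

cost=12900; order=C,A,B; methods=hash,hash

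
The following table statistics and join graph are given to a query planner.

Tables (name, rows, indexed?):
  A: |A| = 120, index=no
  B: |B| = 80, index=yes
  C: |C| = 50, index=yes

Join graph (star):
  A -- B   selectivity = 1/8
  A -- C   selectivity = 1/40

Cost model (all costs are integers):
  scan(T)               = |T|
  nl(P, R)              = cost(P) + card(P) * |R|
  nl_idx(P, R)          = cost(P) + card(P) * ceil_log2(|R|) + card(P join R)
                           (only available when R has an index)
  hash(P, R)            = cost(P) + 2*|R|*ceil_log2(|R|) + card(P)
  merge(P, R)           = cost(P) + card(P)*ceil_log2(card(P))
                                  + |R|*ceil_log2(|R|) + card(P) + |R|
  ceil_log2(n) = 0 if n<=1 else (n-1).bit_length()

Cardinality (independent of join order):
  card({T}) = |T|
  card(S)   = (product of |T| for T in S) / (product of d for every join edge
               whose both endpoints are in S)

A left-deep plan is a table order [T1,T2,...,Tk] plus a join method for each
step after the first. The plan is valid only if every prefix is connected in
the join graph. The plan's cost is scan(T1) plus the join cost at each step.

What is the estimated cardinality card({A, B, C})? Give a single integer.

1500

Tables in S: A(120), B(80), C(50)
Edges inside S: A-B(d=8), A-C(d=40)
numerator = 120 * 80 * 50 = 480000
denominator = 8 * 40 = 320
card(S) = 480000 / 320 = 1500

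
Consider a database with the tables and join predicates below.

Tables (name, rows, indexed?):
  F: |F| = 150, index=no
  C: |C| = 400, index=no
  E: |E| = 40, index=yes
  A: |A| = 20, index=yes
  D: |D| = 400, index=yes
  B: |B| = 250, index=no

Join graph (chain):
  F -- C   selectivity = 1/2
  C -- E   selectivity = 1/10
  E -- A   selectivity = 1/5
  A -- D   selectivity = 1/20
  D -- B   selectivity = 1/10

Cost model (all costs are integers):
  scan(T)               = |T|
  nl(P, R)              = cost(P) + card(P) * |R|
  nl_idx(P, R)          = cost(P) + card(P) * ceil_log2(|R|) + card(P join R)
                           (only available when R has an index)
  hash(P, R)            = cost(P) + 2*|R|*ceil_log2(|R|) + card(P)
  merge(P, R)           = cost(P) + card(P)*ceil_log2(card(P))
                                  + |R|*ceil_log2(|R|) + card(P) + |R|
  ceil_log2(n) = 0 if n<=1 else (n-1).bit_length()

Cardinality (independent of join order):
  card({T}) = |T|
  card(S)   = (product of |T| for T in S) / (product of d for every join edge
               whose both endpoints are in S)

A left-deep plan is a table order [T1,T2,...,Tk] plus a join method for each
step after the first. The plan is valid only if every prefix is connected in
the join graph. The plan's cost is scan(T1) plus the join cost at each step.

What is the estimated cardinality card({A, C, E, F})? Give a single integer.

480000

Tables in S: A(20), C(400), E(40), F(150)
Edges inside S: F-C(d=2), C-E(d=10), E-A(d=5)
numerator = 20 * 400 * 40 * 150 = 48000000
denominator = 2 * 10 * 5 = 100
card(S) = 48000000 / 100 = 480000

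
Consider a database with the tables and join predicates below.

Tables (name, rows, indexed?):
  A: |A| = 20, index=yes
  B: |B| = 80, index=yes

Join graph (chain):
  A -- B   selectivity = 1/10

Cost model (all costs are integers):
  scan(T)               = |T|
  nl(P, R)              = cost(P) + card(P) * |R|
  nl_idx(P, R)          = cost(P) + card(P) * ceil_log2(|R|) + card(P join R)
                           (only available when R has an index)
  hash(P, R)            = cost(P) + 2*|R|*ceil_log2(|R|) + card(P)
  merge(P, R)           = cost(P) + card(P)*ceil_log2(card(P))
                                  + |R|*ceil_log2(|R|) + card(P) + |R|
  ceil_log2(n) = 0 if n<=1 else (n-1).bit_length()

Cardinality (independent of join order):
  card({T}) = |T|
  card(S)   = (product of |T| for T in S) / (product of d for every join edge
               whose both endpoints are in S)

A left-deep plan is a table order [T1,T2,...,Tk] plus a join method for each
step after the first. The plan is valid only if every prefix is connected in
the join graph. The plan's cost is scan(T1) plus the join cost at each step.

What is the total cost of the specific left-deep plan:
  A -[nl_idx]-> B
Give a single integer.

step 1: scan A: cost=20, card=20
step 2: join B via nl_idx
    card(P join B) = 20*80/(10) = 160
    cost = 20 + 20*7 + 160 = 320

320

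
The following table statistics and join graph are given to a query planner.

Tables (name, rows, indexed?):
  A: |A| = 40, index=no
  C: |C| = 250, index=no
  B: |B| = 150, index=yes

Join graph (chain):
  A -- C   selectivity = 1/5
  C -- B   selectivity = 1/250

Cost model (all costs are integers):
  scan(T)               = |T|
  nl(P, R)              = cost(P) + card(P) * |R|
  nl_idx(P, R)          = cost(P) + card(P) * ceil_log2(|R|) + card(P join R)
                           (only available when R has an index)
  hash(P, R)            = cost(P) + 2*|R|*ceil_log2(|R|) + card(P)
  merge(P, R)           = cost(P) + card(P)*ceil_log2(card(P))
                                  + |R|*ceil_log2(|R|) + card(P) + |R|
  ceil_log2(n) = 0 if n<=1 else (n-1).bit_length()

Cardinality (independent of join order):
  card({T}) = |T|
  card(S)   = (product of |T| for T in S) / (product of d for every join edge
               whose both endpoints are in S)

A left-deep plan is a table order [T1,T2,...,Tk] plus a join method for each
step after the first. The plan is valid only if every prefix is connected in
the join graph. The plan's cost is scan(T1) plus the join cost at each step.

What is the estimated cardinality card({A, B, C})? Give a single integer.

Tables in S: A(40), B(150), C(250)
Edges inside S: A-C(d=5), C-B(d=250)
numerator = 40 * 150 * 250 = 1500000
denominator = 5 * 250 = 1250
card(S) = 1500000 / 1250 = 1200

1200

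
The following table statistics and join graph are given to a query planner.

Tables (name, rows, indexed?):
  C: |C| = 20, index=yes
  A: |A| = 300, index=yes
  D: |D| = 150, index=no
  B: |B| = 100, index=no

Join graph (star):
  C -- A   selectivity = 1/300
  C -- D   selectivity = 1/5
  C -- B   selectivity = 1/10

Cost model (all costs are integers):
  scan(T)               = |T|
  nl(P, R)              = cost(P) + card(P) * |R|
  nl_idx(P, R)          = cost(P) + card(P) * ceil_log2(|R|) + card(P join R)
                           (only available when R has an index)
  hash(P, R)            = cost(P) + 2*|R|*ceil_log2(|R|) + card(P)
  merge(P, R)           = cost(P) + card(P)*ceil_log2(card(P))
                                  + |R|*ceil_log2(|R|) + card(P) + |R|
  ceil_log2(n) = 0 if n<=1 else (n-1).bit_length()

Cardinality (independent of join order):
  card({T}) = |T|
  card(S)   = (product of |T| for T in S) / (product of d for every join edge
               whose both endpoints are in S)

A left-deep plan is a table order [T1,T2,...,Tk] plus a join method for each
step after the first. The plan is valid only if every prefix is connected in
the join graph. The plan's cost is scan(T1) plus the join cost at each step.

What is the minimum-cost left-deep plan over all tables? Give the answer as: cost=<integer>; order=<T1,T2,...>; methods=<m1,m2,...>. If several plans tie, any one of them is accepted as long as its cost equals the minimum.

Selinger DP (subsets sized 1..n):
  {C}: scan cost=20, card=20
  {A}: scan cost=300, card=300
  {D}: scan cost=150, card=150
  {B}: scan cost=100, card=100
  {AC}: card=20; try (A,nl_idx)→220, (C,hash)→800, (C,nl_idx)→1820, (A,merge)→3140, (C,merge)→3420, (A,hash)→5440 …(+2); best=220 via (A,nl_idx)
  {CD}: card=600; try (C,hash)→500, (D,merge)→1490, (C,nl_idx)→1500, (C,merge)→1620, (D,hash)→2440, (D,nl)→3020 …(+1); best=500 via (C,hash)
  {BC}: card=200; try (C,hash)→400, (C,nl_idx)→800, (B,merge)→940, (C,merge)→1020, (B,hash)→1440, (B,nl)→2020 …(+1); best=400 via (C,hash)
  {ACD}: card=600; try (D,merge)→1690, (D,hash)→2640, (D,nl)→3220, (A,hash)→6500, (A,nl_idx)→6500, (A,merge)→10100 …(+1); best=1690 via (D,merge)
  {ABC}: card=200; try (B,merge)→1140, (B,hash)→1640, (B,nl)→2220, (A,nl_idx)→2400, (A,merge)→5200, (A,hash)→6000 …(+1); best=1140 via (B,merge)
  {BCD}: card=6000; try (B,hash)→2500, (D,hash)→3000, (D,merge)→3550, (B,merge)→7900, (D,nl)→30400, (B,nl)→60500; best=2500 via (B,hash)
  {ABCD}: card=6000; try (B,hash)→3690, (D,hash)→3740, (D,merge)→4290, (B,merge)→9090, (A,hash)→13900, (D,nl)→31140 …(+4); best=3690 via (B,hash)

cost=3690; order=C,A,D,B; methods=nl_idx,merge,hash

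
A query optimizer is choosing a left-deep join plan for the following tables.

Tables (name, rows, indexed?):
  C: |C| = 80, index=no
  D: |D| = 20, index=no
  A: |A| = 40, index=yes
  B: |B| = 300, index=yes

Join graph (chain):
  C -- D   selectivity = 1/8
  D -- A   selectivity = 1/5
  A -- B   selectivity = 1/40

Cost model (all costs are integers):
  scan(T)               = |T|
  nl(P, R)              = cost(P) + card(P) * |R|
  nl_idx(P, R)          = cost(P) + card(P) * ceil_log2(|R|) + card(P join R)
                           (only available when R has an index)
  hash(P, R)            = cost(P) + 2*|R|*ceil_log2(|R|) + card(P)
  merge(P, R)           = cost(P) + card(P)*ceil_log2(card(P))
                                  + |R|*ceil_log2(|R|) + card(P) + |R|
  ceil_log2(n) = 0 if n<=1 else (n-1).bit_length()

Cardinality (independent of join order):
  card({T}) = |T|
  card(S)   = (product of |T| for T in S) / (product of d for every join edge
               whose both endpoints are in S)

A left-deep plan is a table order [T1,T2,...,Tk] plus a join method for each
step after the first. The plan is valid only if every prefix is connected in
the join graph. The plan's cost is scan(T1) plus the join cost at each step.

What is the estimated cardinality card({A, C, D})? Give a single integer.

1600

Tables in S: A(40), C(80), D(20)
Edges inside S: C-D(d=8), D-A(d=5)
numerator = 40 * 80 * 20 = 64000
denominator = 8 * 5 = 40
card(S) = 64000 / 40 = 1600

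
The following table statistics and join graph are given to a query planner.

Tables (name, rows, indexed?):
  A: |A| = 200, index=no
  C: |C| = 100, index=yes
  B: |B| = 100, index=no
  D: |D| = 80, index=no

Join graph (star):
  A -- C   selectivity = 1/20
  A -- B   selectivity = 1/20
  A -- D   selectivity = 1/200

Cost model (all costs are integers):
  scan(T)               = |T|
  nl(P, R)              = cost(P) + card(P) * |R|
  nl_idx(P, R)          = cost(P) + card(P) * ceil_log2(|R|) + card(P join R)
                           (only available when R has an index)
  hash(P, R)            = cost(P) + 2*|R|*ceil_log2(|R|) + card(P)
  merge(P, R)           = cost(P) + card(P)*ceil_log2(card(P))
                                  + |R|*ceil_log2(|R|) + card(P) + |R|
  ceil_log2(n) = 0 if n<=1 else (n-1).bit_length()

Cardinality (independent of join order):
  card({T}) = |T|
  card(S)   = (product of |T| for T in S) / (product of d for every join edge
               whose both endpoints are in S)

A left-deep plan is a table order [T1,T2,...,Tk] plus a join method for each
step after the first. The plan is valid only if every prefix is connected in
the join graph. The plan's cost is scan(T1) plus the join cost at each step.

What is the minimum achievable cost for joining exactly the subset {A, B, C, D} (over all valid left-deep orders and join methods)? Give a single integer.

Selinger DP over subsets of {A,B,C,D}:
  {A}: scan cost=200, card=200
  {C}: scan cost=100, card=100
  {B}: scan cost=100, card=100
  {D}: scan cost=80, card=80
  {AC}: card=1000; try (C,hash)→1800, (C,nl_idx)→2600, (A,merge)→2700, (C,merge)→2800, (A,hash)→3400, (A,nl)→20100 …(+1); best=1800 via (C,hash)
  {AB}: card=1000; try (B,hash)→1800, (A,merge)→2700, (B,merge)→2800, (A,hash)→3400, (A,nl)→20100, (B,nl)→20200; best=1800 via (B,hash)
  {AD}: card=80; try (D,hash)→1520, (A,merge)→2520, (D,merge)→2640, (A,hash)→3360, (A,nl)→16080, (D,nl)→16200; best=1520 via (D,hash)
  {ABC}: card=5000; try (C,hash)→4200, (B,hash)→4200, (C,merge)→13600, (B,merge)→13600, (C,nl_idx)→13800, (C,nl)→101800 …(+1); best=4200 via (C,hash)
  {ACD}: card=400; try (C,nl_idx)→2480, (C,merge)→2960, (C,hash)→3000, (D,hash)→3920, (C,nl)→9520, (D,merge)→13440 …(+1); best=2480 via (C,nl_idx)
  {ABD}: card=400; try (B,merge)→2960, (B,hash)→3000, (D,hash)→3920, (B,nl)→9520, (D,merge)→13440, (D,nl)→81800; best=2960 via (B,merge)
  {ABCD}: card=2000; try (B,hash)→4280, (C,hash)→4760, (B,merge)→7280, (C,merge)→7760, (C,nl_idx)→7760, (D,hash)→10320 …(+4); best=4280 via (B,hash)

4280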